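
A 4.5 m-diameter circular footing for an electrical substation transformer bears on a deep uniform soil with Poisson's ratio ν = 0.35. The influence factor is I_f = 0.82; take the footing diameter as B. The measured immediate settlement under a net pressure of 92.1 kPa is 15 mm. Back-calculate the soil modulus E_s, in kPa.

S_e = q·B·(1−ν²)/E_s · I_f  ⇒  E_s = q·B·(1−ν²)·I_f / S_e.
E_s = 92.1 × 4.5 × 0.8775 × 0.82 / 0.015 = 19880 kPa

E_s ≈ 19900 kPa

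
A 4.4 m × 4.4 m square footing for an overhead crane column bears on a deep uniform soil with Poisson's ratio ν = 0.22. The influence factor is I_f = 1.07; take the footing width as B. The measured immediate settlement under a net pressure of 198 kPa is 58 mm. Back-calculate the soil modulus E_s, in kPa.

E_s ≈ 15300 kPa

S_e = q·B·(1−ν²)/E_s · I_f  ⇒  E_s = q·B·(1−ν²)·I_f / S_e.
E_s = 198 × 4.4 × 0.9516 × 1.07 / 0.058 = 15290 kPa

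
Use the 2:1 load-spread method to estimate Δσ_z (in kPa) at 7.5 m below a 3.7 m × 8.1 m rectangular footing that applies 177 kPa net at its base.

Δσ_z ≈ 30.4 kPa

By the 2:1 method the load spreads at 1 horizontal : 2 vertical, so at depth z the loaded area has grown by z in each plan dimension:
Δσ = qBL/((B+z)(L+z)) = 177×3.7×8.1/((3.7+7.5)(8.1+7.5)) = 30.361 kPa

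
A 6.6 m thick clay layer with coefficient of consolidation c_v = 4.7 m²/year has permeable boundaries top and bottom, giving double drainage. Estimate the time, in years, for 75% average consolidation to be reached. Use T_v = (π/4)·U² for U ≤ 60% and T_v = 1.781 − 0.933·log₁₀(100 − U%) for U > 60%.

t ≈ 1.1 years

Drainage path length: H_d = H/2 = 3.3 m (double drainage).
U > 60%: T_v = 1.781 − 0.933·log₁₀(100 − 75) = 0.47672.
t = T_v·H_d²/c_v = 0.47672×3.3²/4.7 = 1.105 years.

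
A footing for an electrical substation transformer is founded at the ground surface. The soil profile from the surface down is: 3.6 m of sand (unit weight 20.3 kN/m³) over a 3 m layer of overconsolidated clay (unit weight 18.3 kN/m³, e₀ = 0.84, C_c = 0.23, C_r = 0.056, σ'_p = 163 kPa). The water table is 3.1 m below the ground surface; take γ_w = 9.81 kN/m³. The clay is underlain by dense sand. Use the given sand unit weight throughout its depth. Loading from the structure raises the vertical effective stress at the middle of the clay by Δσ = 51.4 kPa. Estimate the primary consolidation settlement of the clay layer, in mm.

Mid-depth of clay below the ground surface: z = 3.6 + 3/2 = 5.1 m.
Total vertical stress at mid-clay: σ_v = 20.3×3.6 + 18.3×1.5 = 100.53 kPa.
Pore pressure: u = 9.81×(5.1 − 3.1) = 19.62 kPa.
Initial effective stress: σ'_0 = σ_v − u = 100.53 − 19.62 = 80.91 kPa.
Final effective stress: σ'_f = 80.91 + 51.4 = 132.31 kPa.
σ'_f = 132.31 ≤ σ'_p = 163 kPa, so the clay remains overconsolidated and only the recompression index applies:
S_c = C_r·H/(1+e₀)·log₁₀(σ'_f/σ'_0) = 0.056×3/1.84×log₁₀(132.31/80.91)
    = 0.091302 × 0.21359 = 0.0195 m

S_c ≈ 19.5 mm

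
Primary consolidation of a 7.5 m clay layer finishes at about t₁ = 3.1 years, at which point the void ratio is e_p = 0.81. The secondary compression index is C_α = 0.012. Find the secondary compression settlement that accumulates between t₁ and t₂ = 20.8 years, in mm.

S_s ≈ 41.1 mm

Secondary compression: S_s = C_α·H/(1+e_p)·log₁₀(t₂/t₁)
S_s = 0.012×7.5/(1+0.81)×log₁₀(20.8/3.1)
    = 0.04972 × 0.8267 = 0.04111 m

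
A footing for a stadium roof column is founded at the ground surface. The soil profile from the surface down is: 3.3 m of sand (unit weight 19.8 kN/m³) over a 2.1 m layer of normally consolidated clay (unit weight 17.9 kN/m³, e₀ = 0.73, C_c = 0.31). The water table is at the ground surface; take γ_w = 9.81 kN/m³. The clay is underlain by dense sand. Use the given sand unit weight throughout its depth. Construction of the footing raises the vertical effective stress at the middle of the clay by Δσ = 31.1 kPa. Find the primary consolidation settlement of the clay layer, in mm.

S_c ≈ 91.5 mm

Mid-depth of clay below the ground surface: z = 3.3 + 2.1/2 = 4.35 m.
Total vertical stress at mid-clay: σ_v = 19.8×3.3 + 17.9×1.05 = 84.135 kPa.
Pore pressure: u = 9.81×(4.35 − 0) = 42.673 kPa.
Initial effective stress: σ'_0 = σ_v − u = 84.135 − 42.673 = 41.462 kPa.
Final effective stress: σ'_f = σ'_0 + Δσ = 41.462 + 31.1 = 72.562 kPa.
Normally consolidated clay, so the full stress increment lies on the virgin compression line:
S_c = C_c·H/(1+e₀)·log₁₀(σ'_f/σ'_0) = 0.31×2.1/(1+0.73)×log₁₀(72.562/41.462)
    = 0.3763 × 0.24306 = 0.09146 m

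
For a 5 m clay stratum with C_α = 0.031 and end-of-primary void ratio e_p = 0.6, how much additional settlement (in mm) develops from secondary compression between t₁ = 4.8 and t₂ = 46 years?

Secondary compression: S_s = C_α·H/(1+e_p)·log₁₀(t₂/t₁)
S_s = 0.031×5/(1+0.6)×log₁₀(46/4.8)
    = 0.09687 × 0.9815 = 0.09508 m

S_s ≈ 95.1 mm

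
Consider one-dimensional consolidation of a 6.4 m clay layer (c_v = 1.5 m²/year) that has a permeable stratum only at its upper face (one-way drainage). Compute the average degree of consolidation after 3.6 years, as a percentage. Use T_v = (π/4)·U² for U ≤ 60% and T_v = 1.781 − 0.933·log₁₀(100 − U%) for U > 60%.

Drainage path length: H_d = H = 6.4 m (single drainage).
T_v = c_v·t/H_d² = 1.5×3.6/6.4² = 0.13184.
T_v = 0.13184 corresponds to the U ≤ 60% branch:
U = √(4T_v/π) = 0.4097

U ≈ 41 %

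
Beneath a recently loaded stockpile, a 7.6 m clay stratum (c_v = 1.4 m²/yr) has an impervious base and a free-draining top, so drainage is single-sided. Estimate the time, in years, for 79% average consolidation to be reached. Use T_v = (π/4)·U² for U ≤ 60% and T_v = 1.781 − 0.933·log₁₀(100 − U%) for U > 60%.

t ≈ 22.6 years

Drainage path length: H_d = H = 7.6 m (single drainage).
U > 60%: T_v = 1.781 − 0.933·log₁₀(100 − 79) = 0.54737.
t = T_v·H_d²/c_v = 0.54737×7.6²/1.4 = 22.58 years.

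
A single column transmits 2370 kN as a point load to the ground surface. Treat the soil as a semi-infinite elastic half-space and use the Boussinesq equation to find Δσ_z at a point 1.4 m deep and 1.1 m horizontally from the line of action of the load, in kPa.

Boussinesq vertical stress below a point load on an elastic half-space:
Δσ_z = 3P/(2πz²) · [1 + (r/z)²]^(−5/2)
r/z = 1.1/1.4 = 0.78571; [1+(r/z)²]^(−5/2) = 0.3006.
Δσ_z = 3×2370/(2π×1.4²) × 0.3006 = 577.34 × 0.3006 = 173.5 kPa

Δσ_z ≈ 174 kPa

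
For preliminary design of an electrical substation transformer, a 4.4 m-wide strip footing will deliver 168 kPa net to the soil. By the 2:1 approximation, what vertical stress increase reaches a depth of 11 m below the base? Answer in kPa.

Δσ_z ≈ 48 kPa

By the 2:1 method the load spreads at 1 horizontal : 2 vertical, so at depth z the loaded area has grown by z in each plan dimension:
Δσ = qB/(B+z) = 168×4.4/(4.4+11) = 48 kPa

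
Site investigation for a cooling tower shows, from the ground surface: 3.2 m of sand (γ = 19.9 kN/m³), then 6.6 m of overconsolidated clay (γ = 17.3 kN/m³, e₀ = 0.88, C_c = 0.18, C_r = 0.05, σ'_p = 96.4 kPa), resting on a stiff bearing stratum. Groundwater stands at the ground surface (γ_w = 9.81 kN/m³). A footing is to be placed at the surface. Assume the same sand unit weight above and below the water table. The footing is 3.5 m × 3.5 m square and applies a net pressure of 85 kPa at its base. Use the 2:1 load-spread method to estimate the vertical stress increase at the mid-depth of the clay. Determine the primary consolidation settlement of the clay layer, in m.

Mid-depth of clay below the ground surface: z = 3.2 + 6.6/2 = 6.5 m.
Total vertical stress at mid-clay: σ_v = 19.9×3.2 + 17.3×3.3 = 120.77 kPa.
Pore pressure: u = 9.81×(6.5 − 0) = 63.765 kPa.
Initial effective stress: σ'_0 = σ_v − u = 120.77 − 63.765 = 57.005 kPa.
Stress increase at mid-clay by the 2:1 spreading method:
Δσ = qBL/((B+z)(L+z)) = 85×3.5×3.5/((3.5+6.5)(3.5+6.5)) = 10.412 kPa
Final effective stress: σ'_f = 57.005 + 10.412 = 67.417 kPa.
σ'_f = 67.417 ≤ σ'_p = 96.4 kPa, so the clay remains overconsolidated and only the recompression index applies:
S_c = C_r·H/(1+e₀)·log₁₀(σ'_f/σ'_0) = 0.05×6.6/1.88×log₁₀(67.417/57.005)
    = 0.17553 × 0.072856 = 0.01279 m

S_c ≈ 0.0128 m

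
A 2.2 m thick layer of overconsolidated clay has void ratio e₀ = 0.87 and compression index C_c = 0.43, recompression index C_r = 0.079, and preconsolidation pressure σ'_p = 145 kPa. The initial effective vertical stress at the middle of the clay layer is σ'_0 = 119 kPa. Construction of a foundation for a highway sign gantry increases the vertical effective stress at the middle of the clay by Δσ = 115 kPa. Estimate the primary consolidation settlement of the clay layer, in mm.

Final effective stress: σ'_f = 119 + 115 = 234 kPa.
σ'_f = 234 > σ'_p = 145 kPa, so the stress path crosses the preconsolidation pressure — recompression up to σ'_p, then virgin compression beyond:
S_c = H/(1+e₀)·[C_r·log₁₀(σ'_p/σ'_0) + C_c·log₁₀(σ'_f/σ'_p)]
    = 2.2/1.87 × [0.079×log₁₀(145/119) + 0.43×log₁₀(234/145)]
    = 1.1765 × [0.0067799 + 0.089375] = 0.1131 m

S_c ≈ 113 mm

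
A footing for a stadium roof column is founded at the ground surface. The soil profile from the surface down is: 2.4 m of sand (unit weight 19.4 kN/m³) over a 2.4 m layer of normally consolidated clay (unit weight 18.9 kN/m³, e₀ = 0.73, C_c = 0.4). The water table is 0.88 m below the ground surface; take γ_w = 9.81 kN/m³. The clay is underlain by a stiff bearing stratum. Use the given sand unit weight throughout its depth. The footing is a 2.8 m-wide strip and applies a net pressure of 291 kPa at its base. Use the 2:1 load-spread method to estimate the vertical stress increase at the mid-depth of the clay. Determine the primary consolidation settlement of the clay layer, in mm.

S_c ≈ 334 mm

Mid-depth of clay below the ground surface: z = 2.4 + 2.4/2 = 3.6 m.
Total vertical stress at mid-clay: σ_v = 19.4×2.4 + 18.9×1.2 = 69.24 kPa.
Pore pressure: u = 9.81×(3.6 − 0.88) = 26.683 kPa.
Initial effective stress: σ'_0 = σ_v − u = 69.24 − 26.683 = 42.557 kPa.
Stress increase at mid-clay by the 2:1 spreading method:
Δσ = qB/(B+z) = 291×2.8/(2.8+3.6) = 127.31 kPa
Final effective stress: σ'_f = σ'_0 + Δσ = 42.557 + 127.31 = 169.87 kPa.
Normally consolidated clay, so the full stress increment lies on the virgin compression line:
S_c = C_c·H/(1+e₀)·log₁₀(σ'_f/σ'_0) = 0.4×2.4/(1+0.73)×log₁₀(169.87/42.557)
    = 0.55491 × 0.60115 = 0.3336 m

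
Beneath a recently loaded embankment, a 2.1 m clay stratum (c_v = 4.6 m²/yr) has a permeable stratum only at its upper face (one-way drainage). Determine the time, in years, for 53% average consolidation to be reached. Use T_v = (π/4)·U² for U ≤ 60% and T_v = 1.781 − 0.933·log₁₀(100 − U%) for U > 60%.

Drainage path length: H_d = H = 2.1 m (single drainage).
U ≤ 60%: T_v = (π/4)·U² = (π/4)×0.53² = 0.22062.
t = T_v·H_d²/c_v = 0.22062×2.1²/4.6 = 0.2115 years.

t ≈ 0.212 years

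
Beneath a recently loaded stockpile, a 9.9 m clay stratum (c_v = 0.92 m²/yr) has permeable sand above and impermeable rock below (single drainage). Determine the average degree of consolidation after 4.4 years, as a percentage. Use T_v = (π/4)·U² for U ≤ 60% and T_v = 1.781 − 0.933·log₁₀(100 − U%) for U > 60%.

U ≈ 22.9 %

Drainage path length: H_d = H = 9.9 m (single drainage).
T_v = c_v·t/H_d² = 0.92×4.4/9.9² = 0.041302.
T_v = 0.041302 corresponds to the U ≤ 60% branch:
U = √(4T_v/π) = 0.2293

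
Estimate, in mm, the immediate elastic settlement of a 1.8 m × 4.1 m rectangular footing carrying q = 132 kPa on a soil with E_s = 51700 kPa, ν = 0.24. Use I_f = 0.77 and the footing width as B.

Immediate (elastic) settlement: S_e = q·B·(1−ν²)/E_s · I_f.
S_e = 132 × 1.8 × (1 − 0.24²) / 51700 × 0.77
    = 132 × 1.8 × 0.9424 / 51700 × 0.77
    = 0.003335 m = 3.335 mm

S_e ≈ 3.33 mm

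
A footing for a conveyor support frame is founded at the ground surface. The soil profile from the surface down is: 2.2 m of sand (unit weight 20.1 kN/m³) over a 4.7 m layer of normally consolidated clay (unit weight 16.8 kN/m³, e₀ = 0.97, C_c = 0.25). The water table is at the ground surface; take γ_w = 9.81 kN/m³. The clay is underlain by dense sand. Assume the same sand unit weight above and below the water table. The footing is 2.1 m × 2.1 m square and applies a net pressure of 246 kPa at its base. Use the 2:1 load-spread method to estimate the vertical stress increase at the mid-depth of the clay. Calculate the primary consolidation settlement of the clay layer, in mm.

Mid-depth of clay below the ground surface: z = 2.2 + 4.7/2 = 4.55 m.
Total vertical stress at mid-clay: σ_v = 20.1×2.2 + 16.8×2.35 = 83.7 kPa.
Pore pressure: u = 9.81×(4.55 − 0) = 44.636 kPa.
Initial effective stress: σ'_0 = σ_v − u = 83.7 − 44.636 = 39.064 kPa.
Stress increase at mid-clay by the 2:1 spreading method:
Δσ = qBL/((B+z)(L+z)) = 246×2.1×2.1/((2.1+4.55)(2.1+4.55)) = 24.532 kPa
Final effective stress: σ'_f = σ'_0 + Δσ = 39.064 + 24.532 = 63.596 kPa.
Normally consolidated clay, so the full stress increment lies on the virgin compression line:
S_c = C_c·H/(1+e₀)·log₁₀(σ'_f/σ'_0) = 0.25×4.7/(1+0.97)×log₁₀(63.596/39.064)
    = 0.59645 × 0.21165 = 0.1262 m

S_c ≈ 126 mm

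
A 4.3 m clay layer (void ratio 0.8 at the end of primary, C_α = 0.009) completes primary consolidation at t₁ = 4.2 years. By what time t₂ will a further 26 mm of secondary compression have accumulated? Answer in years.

S_s = C_α·H/(1+e_p)·log₁₀(t₂/t₁) ⇒ log₁₀(t₂/t₁) = S_s·(1+e_p)/(C_α·H).
log₁₀(t₂/t₁) = 0.026 × (1+0.8) / (0.009×4.3) = 1.209
t₂ = t₁ × 10^1.209 = 4.2 × 16.19 = 68.01 years

t₂ ≈ 68 years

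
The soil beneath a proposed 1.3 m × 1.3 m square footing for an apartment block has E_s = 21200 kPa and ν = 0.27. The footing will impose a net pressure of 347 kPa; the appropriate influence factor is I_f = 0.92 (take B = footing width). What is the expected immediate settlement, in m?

S_e ≈ 0.0181 m

Immediate (elastic) settlement: S_e = q·B·(1−ν²)/E_s · I_f.
S_e = 347 × 1.3 × (1 − 0.27²) / 21200 × 0.92
    = 347 × 1.3 × 0.9271 / 21200 × 0.92
    = 0.01815 m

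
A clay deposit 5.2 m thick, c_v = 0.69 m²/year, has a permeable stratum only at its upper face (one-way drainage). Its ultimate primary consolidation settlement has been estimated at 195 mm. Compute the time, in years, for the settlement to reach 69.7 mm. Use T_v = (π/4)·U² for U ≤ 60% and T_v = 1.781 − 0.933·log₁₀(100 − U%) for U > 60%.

Drainage path length: H_d = H = 5.2 m (single drainage).
U = S(t)/S_ult = 69.7/195 = 0.3574.
U ≤ 60%: T_v = (π/4)·U² = (π/4)×0.35744² = 0.10034.
t = T_v·H_d²/c_v = 0.10034×5.2²/0.69 = 3.932 years.

t ≈ 3.93 years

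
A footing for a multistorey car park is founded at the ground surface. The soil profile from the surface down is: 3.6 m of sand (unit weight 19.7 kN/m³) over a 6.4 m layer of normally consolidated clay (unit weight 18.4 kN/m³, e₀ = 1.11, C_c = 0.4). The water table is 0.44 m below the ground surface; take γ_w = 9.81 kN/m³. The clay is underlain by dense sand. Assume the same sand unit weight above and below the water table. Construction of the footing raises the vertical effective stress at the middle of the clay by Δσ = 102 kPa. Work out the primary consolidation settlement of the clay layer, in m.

S_c ≈ 0.486 m

Mid-depth of clay below the ground surface: z = 3.6 + 6.4/2 = 6.8 m.
Total vertical stress at mid-clay: σ_v = 19.7×3.6 + 18.4×3.2 = 129.8 kPa.
Pore pressure: u = 9.81×(6.8 − 0.44) = 62.392 kPa.
Initial effective stress: σ'_0 = σ_v − u = 129.8 − 62.392 = 67.408 kPa.
Final effective stress: σ'_f = σ'_0 + Δσ = 67.408 + 102 = 169.41 kPa.
Normally consolidated clay, so the full stress increment lies on the virgin compression line:
S_c = C_c·H/(1+e₀)·log₁₀(σ'_f/σ'_0) = 0.4×6.4/(1+1.11)×log₁₀(169.41/67.408)
    = 1.2133 × 0.40023 = 0.4856 m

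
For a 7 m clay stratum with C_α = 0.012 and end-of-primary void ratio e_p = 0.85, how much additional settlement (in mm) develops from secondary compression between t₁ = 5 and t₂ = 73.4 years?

Secondary compression: S_s = C_α·H/(1+e_p)·log₁₀(t₂/t₁)
S_s = 0.012×7/(1+0.85)×log₁₀(73.4/5)
    = 0.04541 × 1.167 = 0.05298 m

S_s ≈ 53 mm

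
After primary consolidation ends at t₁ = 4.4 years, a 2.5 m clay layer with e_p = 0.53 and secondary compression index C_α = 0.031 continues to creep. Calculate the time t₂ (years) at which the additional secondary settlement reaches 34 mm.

t₂ ≈ 20.6 years

S_s = C_α·H/(1+e_p)·log₁₀(t₂/t₁) ⇒ log₁₀(t₂/t₁) = S_s·(1+e_p)/(C_α·H).
log₁₀(t₂/t₁) = 0.034 × (1+0.53) / (0.031×2.5) = 0.6712
t₂ = t₁ × 10^0.6712 = 4.4 × 4.691 = 20.64 years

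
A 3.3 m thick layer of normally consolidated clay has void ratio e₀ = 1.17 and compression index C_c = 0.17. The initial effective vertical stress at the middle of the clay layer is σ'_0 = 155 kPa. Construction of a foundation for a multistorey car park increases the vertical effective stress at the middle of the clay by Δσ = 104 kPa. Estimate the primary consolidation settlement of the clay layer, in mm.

S_c ≈ 57.6 mm

Final effective stress: σ'_f = σ'_0 + Δσ = 155 + 104 = 259 kPa.
Normally consolidated clay, so the full stress increment lies on the virgin compression line:
S_c = C_c·H/(1+e₀)·log₁₀(σ'_f/σ'_0) = 0.17×3.3/(1+1.17)×log₁₀(259/155)
    = 0.25853 × 0.22297 = 0.05764 m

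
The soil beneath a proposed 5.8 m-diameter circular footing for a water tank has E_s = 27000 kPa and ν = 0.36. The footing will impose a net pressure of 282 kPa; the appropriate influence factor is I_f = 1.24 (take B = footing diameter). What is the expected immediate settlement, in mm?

S_e ≈ 65.4 mm

Immediate (elastic) settlement: S_e = q·B·(1−ν²)/E_s · I_f.
S_e = 282 × 5.8 × (1 − 0.36²) / 27000 × 1.24
    = 282 × 5.8 × 0.8704 / 27000 × 1.24
    = 0.06538 m = 65.38 mm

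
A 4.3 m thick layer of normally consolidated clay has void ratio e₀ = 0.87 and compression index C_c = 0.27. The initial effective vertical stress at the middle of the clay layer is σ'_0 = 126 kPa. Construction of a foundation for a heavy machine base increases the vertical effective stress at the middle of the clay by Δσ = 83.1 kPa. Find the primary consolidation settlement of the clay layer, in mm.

Final effective stress: σ'_f = σ'_0 + Δσ = 126 + 83.1 = 209.1 kPa.
Normally consolidated clay, so the full stress increment lies on the virgin compression line:
S_c = C_c·H/(1+e₀)·log₁₀(σ'_f/σ'_0) = 0.27×4.3/(1+0.87)×log₁₀(209.1/126)
    = 0.62086 × 0.21998 = 0.1366 m

S_c ≈ 137 mm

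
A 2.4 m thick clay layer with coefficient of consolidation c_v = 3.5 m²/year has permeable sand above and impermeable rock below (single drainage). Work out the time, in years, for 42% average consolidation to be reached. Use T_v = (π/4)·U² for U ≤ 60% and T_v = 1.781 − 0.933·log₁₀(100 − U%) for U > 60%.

Drainage path length: H_d = H = 2.4 m (single drainage).
U ≤ 60%: T_v = (π/4)·U² = (π/4)×0.42² = 0.13854.
t = T_v·H_d²/c_v = 0.13854×2.4²/3.5 = 0.228 years.

t ≈ 0.228 years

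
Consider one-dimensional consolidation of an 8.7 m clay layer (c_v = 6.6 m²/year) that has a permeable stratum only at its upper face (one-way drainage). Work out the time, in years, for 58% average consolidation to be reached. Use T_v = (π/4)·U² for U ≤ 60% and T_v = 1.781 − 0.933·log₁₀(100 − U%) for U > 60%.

t ≈ 3.03 years

Drainage path length: H_d = H = 8.7 m (single drainage).
U ≤ 60%: T_v = (π/4)·U² = (π/4)×0.58² = 0.26421.
t = T_v·H_d²/c_v = 0.26421×8.7²/6.6 = 3.03 years.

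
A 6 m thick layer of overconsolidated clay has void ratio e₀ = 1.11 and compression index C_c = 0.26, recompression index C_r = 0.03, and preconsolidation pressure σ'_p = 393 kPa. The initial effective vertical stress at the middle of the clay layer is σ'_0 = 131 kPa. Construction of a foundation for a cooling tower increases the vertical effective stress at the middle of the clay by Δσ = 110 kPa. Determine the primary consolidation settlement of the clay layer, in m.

Final effective stress: σ'_f = 131 + 110 = 241 kPa.
σ'_f = 241 ≤ σ'_p = 393 kPa, so the clay remains overconsolidated and only the recompression index applies:
S_c = C_r·H/(1+e₀)·log₁₀(σ'_f/σ'_0) = 0.03×6/2.11×log₁₀(241/131)
    = 0.085308 × 0.26475 = 0.02259 m

S_c ≈ 0.0226 m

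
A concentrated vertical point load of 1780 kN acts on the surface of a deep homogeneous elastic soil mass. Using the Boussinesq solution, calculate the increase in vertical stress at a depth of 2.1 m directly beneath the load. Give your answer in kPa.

Boussinesq vertical stress below a point load on an elastic half-space:
Δσ_z = 3P/(2πz²) · [1 + (r/z)²]^(−5/2)
r/z = 0/2.1 = 0; [1+(r/z)²]^(−5/2) = 1.
Δσ_z = 3×1780/(2π×2.1²) × 1 = 192.72 × 1 = 192.7 kPa

Δσ_z ≈ 193 kPa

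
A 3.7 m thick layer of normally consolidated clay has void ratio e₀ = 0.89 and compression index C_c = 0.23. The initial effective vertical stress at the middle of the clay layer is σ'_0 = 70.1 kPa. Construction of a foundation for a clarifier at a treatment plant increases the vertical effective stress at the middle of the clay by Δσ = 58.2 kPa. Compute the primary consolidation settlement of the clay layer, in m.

Final effective stress: σ'_f = σ'_0 + Δσ = 70.1 + 58.2 = 128.3 kPa.
Normally consolidated clay, so the full stress increment lies on the virgin compression line:
S_c = C_c·H/(1+e₀)·log₁₀(σ'_f/σ'_0) = 0.23×3.7/(1+0.89)×log₁₀(128.3/70.1)
    = 0.45026 × 0.26251 = 0.1182 m

S_c ≈ 0.118 m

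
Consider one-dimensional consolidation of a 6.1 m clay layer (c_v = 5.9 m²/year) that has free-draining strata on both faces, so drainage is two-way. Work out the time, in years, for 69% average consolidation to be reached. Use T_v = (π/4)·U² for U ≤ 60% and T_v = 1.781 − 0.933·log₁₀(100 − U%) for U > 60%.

t ≈ 0.614 years

Drainage path length: H_d = H/2 = 3.05 m (double drainage).
U > 60%: T_v = 1.781 − 0.933·log₁₀(100 − 69) = 0.38956.
t = T_v·H_d²/c_v = 0.38956×3.05²/5.9 = 0.6142 years.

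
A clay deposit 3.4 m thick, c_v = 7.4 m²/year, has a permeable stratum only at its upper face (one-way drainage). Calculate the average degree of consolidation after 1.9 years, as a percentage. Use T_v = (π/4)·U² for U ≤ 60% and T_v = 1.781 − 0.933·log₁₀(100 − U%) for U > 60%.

Drainage path length: H_d = H = 3.4 m (single drainage).
T_v = c_v·t/H_d² = 7.4×1.9/3.4² = 1.2163.
T_v = 1.2163 corresponds to the U > 60% branch:
U = 1 − 10^((1.781 − T_v)/0.933)/100 = 0.9597

U ≈ 96 %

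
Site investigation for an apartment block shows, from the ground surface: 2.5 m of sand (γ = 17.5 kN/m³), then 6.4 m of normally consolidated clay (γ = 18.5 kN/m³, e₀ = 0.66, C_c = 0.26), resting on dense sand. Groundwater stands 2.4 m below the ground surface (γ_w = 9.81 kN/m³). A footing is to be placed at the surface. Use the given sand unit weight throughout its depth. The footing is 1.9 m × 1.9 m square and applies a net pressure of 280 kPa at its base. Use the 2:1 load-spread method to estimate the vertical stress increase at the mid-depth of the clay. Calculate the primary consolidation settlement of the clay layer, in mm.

S_c ≈ 96.4 mm

Mid-depth of clay below the ground surface: z = 2.5 + 6.4/2 = 5.7 m.
Total vertical stress at mid-clay: σ_v = 17.5×2.5 + 18.5×3.2 = 102.95 kPa.
Pore pressure: u = 9.81×(5.7 − 2.4) = 32.373 kPa.
Initial effective stress: σ'_0 = σ_v − u = 102.95 − 32.373 = 70.577 kPa.
Stress increase at mid-clay by the 2:1 spreading method:
Δσ = qBL/((B+z)(L+z)) = 280×1.9×1.9/((1.9+5.7)(1.9+5.7)) = 17.5 kPa
Final effective stress: σ'_f = σ'_0 + Δσ = 70.577 + 17.5 = 88.077 kPa.
Normally consolidated clay, so the full stress increment lies on the virgin compression line:
S_c = C_c·H/(1+e₀)·log₁₀(σ'_f/σ'_0) = 0.26×6.4/(1+0.66)×log₁₀(88.077/70.577)
    = 1.0024 × 0.096199 = 0.09643 m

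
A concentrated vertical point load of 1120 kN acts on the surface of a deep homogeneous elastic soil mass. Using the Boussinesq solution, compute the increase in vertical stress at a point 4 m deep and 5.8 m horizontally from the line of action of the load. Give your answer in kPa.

Boussinesq vertical stress below a point load on an elastic half-space:
Δσ_z = 3P/(2πz²) · [1 + (r/z)²]^(−5/2)
r/z = 5.8/4 = 1.45; [1+(r/z)²]^(−5/2) = 0.058982.
Δσ_z = 3×1120/(2π×4²) × 0.058982 = 33.423 × 0.058982 = 1.971 kPa

Δσ_z ≈ 1.97 kPa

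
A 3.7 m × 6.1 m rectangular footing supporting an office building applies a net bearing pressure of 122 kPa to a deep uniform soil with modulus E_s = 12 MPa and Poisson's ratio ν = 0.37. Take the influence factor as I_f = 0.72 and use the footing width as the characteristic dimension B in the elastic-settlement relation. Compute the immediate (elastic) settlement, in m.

S_e ≈ 0.0234 m

Immediate (elastic) settlement: S_e = q·B·(1−ν²)/E_s · I_f.
E_s = 12 MPa = 12000 kPa.
S_e = 122 × 3.7 × (1 − 0.37²) / 12000 × 0.72
    = 122 × 3.7 × 0.8631 / 12000 × 0.72
    = 0.02338 m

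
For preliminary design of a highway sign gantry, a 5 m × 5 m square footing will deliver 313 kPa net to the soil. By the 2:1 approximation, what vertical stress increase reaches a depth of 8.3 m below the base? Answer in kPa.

By the 2:1 method the load spreads at 1 horizontal : 2 vertical, so at depth z the loaded area has grown by z in each plan dimension:
Δσ = qBL/((B+z)(L+z)) = 313×5×5/((5+8.3)(5+8.3)) = 44.237 kPa

Δσ_z ≈ 44.2 kPa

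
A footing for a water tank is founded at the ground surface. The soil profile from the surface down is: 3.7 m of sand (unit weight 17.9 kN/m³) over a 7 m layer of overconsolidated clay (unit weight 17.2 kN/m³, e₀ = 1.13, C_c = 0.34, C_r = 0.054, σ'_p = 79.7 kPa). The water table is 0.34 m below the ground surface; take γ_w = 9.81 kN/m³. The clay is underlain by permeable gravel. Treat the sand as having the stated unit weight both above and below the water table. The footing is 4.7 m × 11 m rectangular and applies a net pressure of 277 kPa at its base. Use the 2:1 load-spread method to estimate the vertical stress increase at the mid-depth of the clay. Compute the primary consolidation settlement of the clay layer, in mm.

S_c ≈ 242 mm

Mid-depth of clay below the ground surface: z = 3.7 + 7/2 = 7.2 m.
Total vertical stress at mid-clay: σ_v = 17.9×3.7 + 17.2×3.5 = 126.43 kPa.
Pore pressure: u = 9.81×(7.2 − 0.34) = 67.297 kPa.
Initial effective stress: σ'_0 = σ_v − u = 126.43 − 67.297 = 59.133 kPa.
Stress increase at mid-clay by the 2:1 spreading method:
Δσ = qBL/((B+z)(L+z)) = 277×4.7×11/((4.7+7.2)(11+7.2)) = 66.123 kPa
Final effective stress: σ'_f = 59.133 + 66.123 = 125.26 kPa.
σ'_f = 125.26 > σ'_p = 79.7 kPa, so the stress path crosses the preconsolidation pressure — recompression up to σ'_p, then virgin compression beyond:
S_c = H/(1+e₀)·[C_r·log₁₀(σ'_p/σ'_0) + C_c·log₁₀(σ'_f/σ'_p)]
    = 7/2.13 × [0.054×log₁₀(79.7/59.133) + 0.34×log₁₀(125.26/79.7)]
    = 3.2864 × [0.0069999 + 0.06676] = 0.2424 m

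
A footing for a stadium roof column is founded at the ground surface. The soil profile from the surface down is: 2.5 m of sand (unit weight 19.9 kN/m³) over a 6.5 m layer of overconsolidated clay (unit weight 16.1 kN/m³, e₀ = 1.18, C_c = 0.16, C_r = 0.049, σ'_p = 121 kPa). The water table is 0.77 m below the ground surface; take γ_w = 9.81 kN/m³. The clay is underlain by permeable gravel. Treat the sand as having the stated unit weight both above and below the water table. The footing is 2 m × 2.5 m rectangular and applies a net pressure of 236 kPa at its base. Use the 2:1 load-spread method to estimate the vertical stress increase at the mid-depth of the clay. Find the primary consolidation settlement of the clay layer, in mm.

S_c ≈ 18.9 mm

Mid-depth of clay below the ground surface: z = 2.5 + 6.5/2 = 5.75 m.
Total vertical stress at mid-clay: σ_v = 19.9×2.5 + 16.1×3.25 = 102.08 kPa.
Pore pressure: u = 9.81×(5.75 − 0.77) = 48.854 kPa.
Initial effective stress: σ'_0 = σ_v − u = 102.08 − 48.854 = 53.226 kPa.
Stress increase at mid-clay by the 2:1 spreading method:
Δσ = qBL/((B+z)(L+z)) = 236×2×2.5/((2+5.75)(2.5+5.75)) = 18.456 kPa
Final effective stress: σ'_f = 53.226 + 18.456 = 71.682 kPa.
σ'_f = 71.682 ≤ σ'_p = 121 kPa, so the clay remains overconsolidated and only the recompression index applies:
S_c = C_r·H/(1+e₀)·log₁₀(σ'_f/σ'_0) = 0.049×6.5/2.18×log₁₀(71.682/53.226)
    = 0.1461 × 0.12929 = 0.01889 m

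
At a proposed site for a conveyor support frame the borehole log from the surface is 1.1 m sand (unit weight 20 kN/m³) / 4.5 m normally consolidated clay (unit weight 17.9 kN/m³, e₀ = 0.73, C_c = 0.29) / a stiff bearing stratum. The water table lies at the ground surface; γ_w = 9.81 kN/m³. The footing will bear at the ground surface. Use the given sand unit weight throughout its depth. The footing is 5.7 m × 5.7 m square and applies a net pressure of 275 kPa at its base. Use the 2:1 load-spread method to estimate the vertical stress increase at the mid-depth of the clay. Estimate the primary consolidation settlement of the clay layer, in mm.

S_c ≈ 508 mm

Mid-depth of clay below the ground surface: z = 1.1 + 4.5/2 = 3.35 m.
Total vertical stress at mid-clay: σ_v = 20×1.1 + 17.9×2.25 = 62.275 kPa.
Pore pressure: u = 9.81×(3.35 − 0) = 32.864 kPa.
Initial effective stress: σ'_0 = σ_v − u = 62.275 − 32.864 = 29.411 kPa.
Stress increase at mid-clay by the 2:1 spreading method:
Δσ = qBL/((B+z)(L+z)) = 275×5.7×5.7/((5.7+3.35)(5.7+3.35)) = 109.09 kPa
Final effective stress: σ'_f = σ'_0 + Δσ = 29.411 + 109.09 = 138.5 kPa.
Normally consolidated clay, so the full stress increment lies on the virgin compression line:
S_c = C_c·H/(1+e₀)·log₁₀(σ'_f/σ'_0) = 0.29×4.5/(1+0.73)×log₁₀(138.5/29.411)
    = 0.75434 × 0.67294 = 0.5076 m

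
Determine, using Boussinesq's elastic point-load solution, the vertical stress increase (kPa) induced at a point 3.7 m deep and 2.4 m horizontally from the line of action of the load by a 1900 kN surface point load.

Boussinesq vertical stress below a point load on an elastic half-space:
Δσ_z = 3P/(2πz²) · [1 + (r/z)²]^(−5/2)
r/z = 2.4/3.7 = 0.64865; [1+(r/z)²]^(−5/2) = 0.41563.
Δσ_z = 3×1900/(2π×3.7²) × 0.41563 = 66.266 × 0.41563 = 27.54 kPa

Δσ_z ≈ 27.5 kPa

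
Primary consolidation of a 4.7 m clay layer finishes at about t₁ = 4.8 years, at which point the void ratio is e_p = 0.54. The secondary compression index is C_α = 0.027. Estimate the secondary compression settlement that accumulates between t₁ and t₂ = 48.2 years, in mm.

S_s ≈ 82.6 mm

Secondary compression: S_s = C_α·H/(1+e_p)·log₁₀(t₂/t₁)
S_s = 0.027×4.7/(1+0.54)×log₁₀(48.2/4.8)
    = 0.0824 × 1.002 = 0.08255 m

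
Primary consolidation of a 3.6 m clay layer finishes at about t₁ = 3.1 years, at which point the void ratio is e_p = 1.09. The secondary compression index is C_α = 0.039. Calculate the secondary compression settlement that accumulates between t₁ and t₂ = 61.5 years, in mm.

S_s ≈ 87.2 mm

Secondary compression: S_s = C_α·H/(1+e_p)·log₁₀(t₂/t₁)
S_s = 0.039×3.6/(1+1.09)×log₁₀(61.5/3.1)
    = 0.06718 × 1.298 = 0.08716 m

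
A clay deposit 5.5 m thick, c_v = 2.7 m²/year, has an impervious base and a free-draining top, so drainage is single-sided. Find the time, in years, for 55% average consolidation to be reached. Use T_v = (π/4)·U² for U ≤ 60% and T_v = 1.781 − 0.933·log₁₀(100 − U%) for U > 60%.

Drainage path length: H_d = H = 5.5 m (single drainage).
U ≤ 60%: T_v = (π/4)·U² = (π/4)×0.55² = 0.23758.
t = T_v·H_d²/c_v = 0.23758×5.5²/2.7 = 2.662 years.

t ≈ 2.66 years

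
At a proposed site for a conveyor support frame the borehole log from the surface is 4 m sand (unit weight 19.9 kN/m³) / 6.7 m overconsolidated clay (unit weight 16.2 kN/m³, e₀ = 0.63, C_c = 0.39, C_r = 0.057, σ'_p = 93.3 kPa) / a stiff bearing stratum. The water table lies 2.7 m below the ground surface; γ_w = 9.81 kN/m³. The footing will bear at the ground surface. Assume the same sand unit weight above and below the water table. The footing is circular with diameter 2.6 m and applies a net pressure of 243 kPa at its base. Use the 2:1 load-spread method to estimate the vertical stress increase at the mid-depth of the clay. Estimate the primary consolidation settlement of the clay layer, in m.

Mid-depth of clay below the ground surface: z = 4 + 6.7/2 = 7.35 m.
Total vertical stress at mid-clay: σ_v = 19.9×4 + 16.2×3.35 = 133.87 kPa.
Pore pressure: u = 9.81×(7.35 − 2.7) = 45.617 kPa.
Initial effective stress: σ'_0 = σ_v − u = 133.87 − 45.617 = 88.253 kPa.
Stress increase at mid-clay by the 2:1 spreading method:
Δσ ≈ qD²/(D+z)² = 243×2.6²/(2.6+7.35)² = 16.592 kPa
Final effective stress: σ'_f = 88.253 + 16.592 = 104.84 kPa.
σ'_f = 104.84 > σ'_p = 93.3 kPa, so the stress path crosses the preconsolidation pressure — recompression up to σ'_p, then virgin compression beyond:
S_c = H/(1+e₀)·[C_r·log₁₀(σ'_p/σ'_0) + C_c·log₁₀(σ'_f/σ'_p)]
    = 6.7/1.63 × [0.057×log₁₀(93.3/88.253) + 0.39×log₁₀(104.84/93.3)]
    = 4.1104 × [0.0013767 + 0.019752] = 0.08685 m

S_c ≈ 0.0868 m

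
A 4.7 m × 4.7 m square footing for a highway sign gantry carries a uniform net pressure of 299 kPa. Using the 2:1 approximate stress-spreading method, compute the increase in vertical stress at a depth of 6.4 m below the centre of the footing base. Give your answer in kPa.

By the 2:1 method the load spreads at 1 horizontal : 2 vertical, so at depth z the loaded area has grown by z in each plan dimension:
Δσ = qBL/((B+z)(L+z)) = 299×4.7×4.7/((4.7+6.4)(4.7+6.4)) = 53.607 kPa

Δσ_z ≈ 53.6 kPa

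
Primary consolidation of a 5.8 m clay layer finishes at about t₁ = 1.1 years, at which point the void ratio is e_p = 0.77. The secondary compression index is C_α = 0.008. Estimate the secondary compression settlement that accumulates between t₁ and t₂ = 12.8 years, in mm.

Secondary compression: S_s = C_α·H/(1+e_p)·log₁₀(t₂/t₁)
S_s = 0.008×5.8/(1+0.77)×log₁₀(12.8/1.1)
    = 0.02621 × 1.066 = 0.02794 m

S_s ≈ 27.9 mm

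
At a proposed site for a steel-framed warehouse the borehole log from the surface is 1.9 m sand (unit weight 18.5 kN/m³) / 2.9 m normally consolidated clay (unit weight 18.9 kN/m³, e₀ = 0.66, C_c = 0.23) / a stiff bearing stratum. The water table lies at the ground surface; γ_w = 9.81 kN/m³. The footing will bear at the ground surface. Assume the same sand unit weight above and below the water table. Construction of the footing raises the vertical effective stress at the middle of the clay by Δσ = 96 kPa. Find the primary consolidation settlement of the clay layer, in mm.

Mid-depth of clay below the ground surface: z = 1.9 + 2.9/2 = 3.35 m.
Total vertical stress at mid-clay: σ_v = 18.5×1.9 + 18.9×1.45 = 62.555 kPa.
Pore pressure: u = 9.81×(3.35 − 0) = 32.864 kPa.
Initial effective stress: σ'_0 = σ_v − u = 62.555 − 32.864 = 29.691 kPa.
Final effective stress: σ'_f = σ'_0 + Δσ = 29.691 + 96 = 125.69 kPa.
Normally consolidated clay, so the full stress increment lies on the virgin compression line:
S_c = C_c·H/(1+e₀)·log₁₀(σ'_f/σ'_0) = 0.23×2.9/(1+0.66)×log₁₀(125.69/29.691)
    = 0.40181 × 0.62668 = 0.2518 m

S_c ≈ 252 mm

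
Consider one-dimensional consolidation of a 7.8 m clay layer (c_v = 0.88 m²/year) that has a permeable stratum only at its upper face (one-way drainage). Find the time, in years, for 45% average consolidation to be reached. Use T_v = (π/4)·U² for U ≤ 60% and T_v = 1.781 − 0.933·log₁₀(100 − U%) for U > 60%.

Drainage path length: H_d = H = 7.8 m (single drainage).
U ≤ 60%: T_v = (π/4)·U² = (π/4)×0.45² = 0.15904.
t = T_v·H_d²/c_v = 0.15904×7.8²/0.88 = 11 years.

t ≈ 11 years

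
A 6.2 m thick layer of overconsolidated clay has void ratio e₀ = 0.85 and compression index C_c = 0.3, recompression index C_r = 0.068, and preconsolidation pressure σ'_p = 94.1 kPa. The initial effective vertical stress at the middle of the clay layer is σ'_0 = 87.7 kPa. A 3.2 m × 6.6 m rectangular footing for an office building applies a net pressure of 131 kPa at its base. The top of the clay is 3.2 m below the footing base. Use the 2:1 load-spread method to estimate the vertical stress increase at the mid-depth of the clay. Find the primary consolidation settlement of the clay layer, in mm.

Mid-depth of clay below the footing base: z = 3.2 + 6.2/2 = 6.3 m.
Stress increase at mid-clay by the 2:1 spreading method:
Δσ = qBL/((B+z)(L+z)) = 131×3.2×6.6/((3.2+6.3)(6.6+6.3)) = 22.576 kPa
Final effective stress: σ'_f = 87.7 + 22.576 = 110.28 kPa.
σ'_f = 110.28 > σ'_p = 94.1 kPa, so the stress path crosses the preconsolidation pressure — recompression up to σ'_p, then virgin compression beyond:
S_c = H/(1+e₀)·[C_r·log₁₀(σ'_p/σ'_0) + C_c·log₁₀(σ'_f/σ'_p)]
    = 6.2/1.85 × [0.068×log₁₀(94.1/87.7) + 0.3×log₁₀(110.28/94.1)]
    = 3.3514 × [0.0020801 + 0.020672] = 0.07625 m

S_c ≈ 76.3 mm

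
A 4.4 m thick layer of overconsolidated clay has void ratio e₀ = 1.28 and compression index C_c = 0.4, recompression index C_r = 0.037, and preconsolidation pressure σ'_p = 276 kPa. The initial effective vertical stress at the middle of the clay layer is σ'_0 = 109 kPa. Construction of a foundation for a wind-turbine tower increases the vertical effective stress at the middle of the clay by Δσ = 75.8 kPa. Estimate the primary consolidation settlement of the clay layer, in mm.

Final effective stress: σ'_f = 109 + 75.8 = 184.8 kPa.
σ'_f = 184.8 ≤ σ'_p = 276 kPa, so the clay remains overconsolidated and only the recompression index applies:
S_c = C_r·H/(1+e₀)·log₁₀(σ'_f/σ'_0) = 0.037×4.4/2.28×log₁₀(184.8/109)
    = 0.071403 × 0.22928 = 0.01637 m

S_c ≈ 16.4 mm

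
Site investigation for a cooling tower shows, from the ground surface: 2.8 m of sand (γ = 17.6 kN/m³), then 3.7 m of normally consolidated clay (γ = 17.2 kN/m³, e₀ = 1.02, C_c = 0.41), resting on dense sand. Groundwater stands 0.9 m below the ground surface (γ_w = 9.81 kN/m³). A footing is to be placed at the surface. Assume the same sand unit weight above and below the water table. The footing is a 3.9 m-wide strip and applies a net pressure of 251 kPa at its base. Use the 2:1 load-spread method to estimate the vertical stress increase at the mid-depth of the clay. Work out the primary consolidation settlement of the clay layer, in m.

S_c ≈ 0.416 m

Mid-depth of clay below the ground surface: z = 2.8 + 3.7/2 = 4.65 m.
Total vertical stress at mid-clay: σ_v = 17.6×2.8 + 17.2×1.85 = 81.1 kPa.
Pore pressure: u = 9.81×(4.65 − 0.9) = 36.788 kPa.
Initial effective stress: σ'_0 = σ_v − u = 81.1 − 36.788 = 44.312 kPa.
Stress increase at mid-clay by the 2:1 spreading method:
Δσ = qB/(B+z) = 251×3.9/(3.9+4.65) = 114.49 kPa
Final effective stress: σ'_f = σ'_0 + Δσ = 44.312 + 114.49 = 158.8 kPa.
Normally consolidated clay, so the full stress increment lies on the virgin compression line:
S_c = C_c·H/(1+e₀)·log₁₀(σ'_f/σ'_0) = 0.41×3.7/(1+1.02)×log₁₀(158.8/44.312)
    = 0.75099 × 0.55433 = 0.4163 m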